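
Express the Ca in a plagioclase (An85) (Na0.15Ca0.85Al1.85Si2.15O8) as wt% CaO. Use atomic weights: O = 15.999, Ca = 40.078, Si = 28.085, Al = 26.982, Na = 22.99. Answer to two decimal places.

17.28 wt%

M(Na0.15Ca0.85Al1.85Si2.15O8) = 275.806 g/mol; M(CaO) = 56.077 g/mol.
Moles CaO per formula unit = 0.85 Ca ÷ 1 = 0.8500.
CaO fraction = (0.8500 × 56.077) / 275.806 = 47.665/275.806 = 0.1728.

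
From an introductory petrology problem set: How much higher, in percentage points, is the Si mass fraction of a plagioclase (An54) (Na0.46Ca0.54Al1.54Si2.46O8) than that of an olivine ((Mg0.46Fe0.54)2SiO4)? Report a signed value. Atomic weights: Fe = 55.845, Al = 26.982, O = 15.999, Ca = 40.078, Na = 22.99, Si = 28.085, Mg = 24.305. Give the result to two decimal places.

Si in Na0.46Ca0.54Al1.54Si2.46O8: molar mass 270.851 g/mol; 2.46×28.085 = 69.089 g → 25.51 wt%.
Si in (Mg0.46Fe0.54)2SiO4: molar mass 174.754 g/mol; 1×28.085 = 28.085 g → 16.07 wt%.
Difference = 25.51 − 16.07 = 9.44 percentage points.

9.44 percentage points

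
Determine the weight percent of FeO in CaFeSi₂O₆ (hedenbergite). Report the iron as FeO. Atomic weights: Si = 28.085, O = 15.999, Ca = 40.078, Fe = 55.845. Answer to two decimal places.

Molar mass of CaFeSi₂O₆ = 1*40.078 + 1*55.845 + 2*28.085 + 6*15.999 = 248.087 g/mol.
Each formula unit contains 1 Fe, equivalent to 1/1 = 1.0000 mol FeO.
M(FeO) = 1×55.845 + 1×15.999 = 71.844 g/mol.
Mass of FeO per formula unit = 1.0000 × 71.844 = 71.844 g.
FeO wt% = 71.844 / 248.087 × 100 = 28.96%.

28.96 wt%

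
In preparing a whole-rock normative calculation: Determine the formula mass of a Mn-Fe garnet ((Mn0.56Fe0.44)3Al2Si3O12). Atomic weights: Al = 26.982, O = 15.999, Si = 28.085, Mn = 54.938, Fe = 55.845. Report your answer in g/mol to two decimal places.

Mn: 1.68 × 54.938 = 92.2958
Fe: 1.32 × 55.845 = 73.7154
Al: 2 × 26.982 = 53.9640
Si: 3 × 28.085 = 84.2550
O: 12 × 15.999 = 191.9880
Summing the contributions gives the formula mass.

496.22 g/mol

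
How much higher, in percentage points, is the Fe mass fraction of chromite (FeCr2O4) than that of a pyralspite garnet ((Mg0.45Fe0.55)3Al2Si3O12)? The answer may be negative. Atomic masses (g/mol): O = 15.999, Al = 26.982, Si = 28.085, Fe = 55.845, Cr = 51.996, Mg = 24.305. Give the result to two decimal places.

4.71 percentage points

M(FeCr2O4) = 223.833 g/mol, so wt% Fe = 55.845/223.833 × 100 = 24.95%.
M((Mg0.45Fe0.55)3Al2Si3O12) = 455.163 g/mol, so wt% Fe = 92.144/455.163 × 100 = 20.24%.
24.95 − 20.24 = 4.71 pp.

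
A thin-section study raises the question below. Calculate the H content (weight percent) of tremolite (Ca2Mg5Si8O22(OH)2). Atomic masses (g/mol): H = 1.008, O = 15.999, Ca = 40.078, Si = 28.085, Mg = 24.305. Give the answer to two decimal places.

M(Ca2Mg5Si8O22(OH)2) = 812.353 g/mol.
H contributes 2 × 1.008 = 2.016 g per mole.
2.016/812.353 = 0.0025 → 0.25%.

0.25 weight percent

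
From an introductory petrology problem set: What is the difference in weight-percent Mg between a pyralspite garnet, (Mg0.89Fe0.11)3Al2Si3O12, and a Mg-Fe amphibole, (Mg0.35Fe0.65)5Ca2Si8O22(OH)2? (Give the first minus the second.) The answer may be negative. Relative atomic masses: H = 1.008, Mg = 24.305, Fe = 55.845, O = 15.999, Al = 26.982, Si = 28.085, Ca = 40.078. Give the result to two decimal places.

First mineral: 64.894 g Mg in 413.530 g formula = 15.69 wt% Mg.
Second mineral: 42.534 g Mg in 914.858 g formula = 4.65 wt% Mg.
15.69% − 4.65% gives a difference of 11.04 percentage points.

11.04 percentage points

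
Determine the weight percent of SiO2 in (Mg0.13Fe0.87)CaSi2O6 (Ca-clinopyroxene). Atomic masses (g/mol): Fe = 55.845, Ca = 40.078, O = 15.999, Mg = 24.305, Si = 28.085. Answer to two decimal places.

49.25 wt%

Formula mass = 243.987 g/mol.
2 Si → 2.0000 mol SiO2 per formula unit; M(SiO2) = 60.083, so SiO2 mass = 120.166 g.
120.166/243.987 × 100 = 49.25 wt%.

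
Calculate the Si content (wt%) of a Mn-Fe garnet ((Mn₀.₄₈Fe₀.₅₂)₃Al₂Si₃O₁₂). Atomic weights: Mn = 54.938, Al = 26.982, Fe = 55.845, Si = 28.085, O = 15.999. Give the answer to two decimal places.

Molar mass of (Mn₀.₄₈Fe₀.₅₂)₃Al₂Si₃O₁₂: 1.44*54.938 + 1.56*55.845 + 2*26.982 + 3*28.085 + 12*15.999 = 496.436 g/mol.
Mass of Si per formula unit: 3 × 28.085 = 84.255 g.
Weight fraction Si = 84.255 / 496.436 = 0.1697.

16.97 wt%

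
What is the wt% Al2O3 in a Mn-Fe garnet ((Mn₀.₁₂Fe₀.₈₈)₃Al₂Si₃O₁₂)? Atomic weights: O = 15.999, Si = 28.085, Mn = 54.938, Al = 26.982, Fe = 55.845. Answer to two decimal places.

20.50 wt%

Formula mass = 497.415 g/mol.
2 Al → 1.0000 mol Al2O3 per formula unit; M(Al2O3) = 101.961, so Al2O3 mass = 101.961 g.
101.961/497.415 × 100 = 20.50 wt%.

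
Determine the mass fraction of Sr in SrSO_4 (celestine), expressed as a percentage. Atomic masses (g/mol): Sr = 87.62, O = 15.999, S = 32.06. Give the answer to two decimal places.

M(SrSO_4) = 183.676 g/mol.
Sr contributes 1 × 87.62 = 87.620 g per mole.
87.620/183.676 = 0.4770 → 47.70%.

47.70 weight percent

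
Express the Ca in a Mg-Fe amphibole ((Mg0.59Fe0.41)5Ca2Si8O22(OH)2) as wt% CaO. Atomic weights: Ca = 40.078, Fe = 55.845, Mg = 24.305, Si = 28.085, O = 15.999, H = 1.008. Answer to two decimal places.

Molar mass of (Mg0.59Fe0.41)5Ca2Si8O22(OH)2 = 2.95*24.305 + 2.05*55.845 + 2*40.078 + 8*28.085 + 24*15.999 + 2*1.008 = 877.010 g/mol.
Each formula unit contains 2 Ca, equivalent to 2/1 = 2.0000 mol CaO.
M(CaO) = 1×40.078 + 1×15.999 = 56.077 g/mol.
Mass of CaO per formula unit = 2.0000 × 56.077 = 112.154 g.
CaO wt% = 112.154 / 877.010 × 100 = 12.79%.

12.79 wt%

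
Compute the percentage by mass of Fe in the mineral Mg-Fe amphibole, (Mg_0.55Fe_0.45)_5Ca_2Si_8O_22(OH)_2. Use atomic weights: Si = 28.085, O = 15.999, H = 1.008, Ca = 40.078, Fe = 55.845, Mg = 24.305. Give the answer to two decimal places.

14.22 weight percent

Molar mass of (Mg_0.55Fe_0.45)_5Ca_2Si_8O_22(OH)_2: 2.75×24.305 + 2.25×55.845 + 2×40.078 + 8×28.085 + 24×15.999 + 2×1.008 = 883.318 g/mol.
Mass of Fe per formula unit: 2.25 × 55.845 = 125.651 g.
Weight fraction Fe = 125.651 / 883.318 = 0.1422.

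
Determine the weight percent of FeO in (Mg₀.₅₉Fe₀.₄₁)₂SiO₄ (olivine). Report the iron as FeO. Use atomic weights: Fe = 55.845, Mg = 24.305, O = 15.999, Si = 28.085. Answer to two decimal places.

Molar mass of (Mg₀.₅₉Fe₀.₄₁)₂SiO₄ = 1.18*24.305 + 0.82*55.845 + 1*28.085 + 4*15.999 = 166.554 g/mol.
Each formula unit contains 0.82 Fe, equivalent to 0.82/1 = 0.8200 mol FeO.
M(FeO) = 1×55.845 + 1×15.999 = 71.844 g/mol.
Mass of FeO per formula unit = 0.8200 × 71.844 = 58.912 g.
FeO wt% = 58.912 / 166.554 × 100 = 35.37%.

35.37 wt%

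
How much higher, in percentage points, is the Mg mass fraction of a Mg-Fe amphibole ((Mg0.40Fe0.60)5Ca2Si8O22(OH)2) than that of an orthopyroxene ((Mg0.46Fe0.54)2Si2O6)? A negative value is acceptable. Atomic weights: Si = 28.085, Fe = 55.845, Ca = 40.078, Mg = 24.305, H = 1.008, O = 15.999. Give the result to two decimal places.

-4.16 percentage points

M((Mg0.40Fe0.60)5Ca2Si8O22(OH)2) = 906.973 g/mol, so wt% Mg = 48.610/906.973 × 100 = 5.36%.
M((Mg0.46Fe0.54)2Si2O6) = 234.837 g/mol, so wt% Mg = 22.361/234.837 × 100 = 9.52%.
5.36 − 9.52 = -4.16 pp.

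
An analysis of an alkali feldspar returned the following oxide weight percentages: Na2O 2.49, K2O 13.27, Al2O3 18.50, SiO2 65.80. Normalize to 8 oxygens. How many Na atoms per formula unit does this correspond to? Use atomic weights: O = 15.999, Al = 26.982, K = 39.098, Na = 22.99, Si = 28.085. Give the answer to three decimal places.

2.49 wt% Na2O ÷ 61.979 g/mol = 0.04017 mol, giving 0.08034 Na and 0.04017 O.
13.27 wt% K2O ÷ 94.195 g/mol = 0.14088 mol, giving 0.28176 K and 0.14088 O.
18.50 wt% Al2O3 ÷ 101.961 g/mol = 0.18144 mol, giving 0.36288 Al and 0.54432 O.
65.80 wt% SiO2 ÷ 60.083 g/mol = 1.09515 mol, giving 1.09515 Si and 2.19030 O.
Oxygen sums to 2.91567; scaling by 8/2.91567 = 2.74379 puts the formula on 8 O.
Na: 0.08034 × 2.74379 = 0.220 atoms per formula unit.

0.220 Na apfu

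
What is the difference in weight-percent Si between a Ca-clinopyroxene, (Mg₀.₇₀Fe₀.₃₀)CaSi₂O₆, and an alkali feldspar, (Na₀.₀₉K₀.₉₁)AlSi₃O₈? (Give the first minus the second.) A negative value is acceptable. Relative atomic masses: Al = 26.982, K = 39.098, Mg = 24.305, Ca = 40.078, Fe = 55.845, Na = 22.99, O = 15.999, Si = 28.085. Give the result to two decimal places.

-5.58 percentage points

First mineral: 56.170 g Si in 226.009 g formula = 24.85 wt% Si.
Second mineral: 84.255 g Si in 276.877 g formula = 30.43 wt% Si.
24.85% − 30.43% gives a difference of -5.58 percentage points.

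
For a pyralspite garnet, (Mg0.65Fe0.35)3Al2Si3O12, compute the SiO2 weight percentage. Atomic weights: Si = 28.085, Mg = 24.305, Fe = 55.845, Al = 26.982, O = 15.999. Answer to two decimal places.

41.32 wt%

Formula mass = 436.239 g/mol.
3 Si → 3.0000 mol SiO2 per formula unit; M(SiO2) = 60.083, so SiO2 mass = 180.249 g.
180.249/436.239 × 100 = 41.32 wt%.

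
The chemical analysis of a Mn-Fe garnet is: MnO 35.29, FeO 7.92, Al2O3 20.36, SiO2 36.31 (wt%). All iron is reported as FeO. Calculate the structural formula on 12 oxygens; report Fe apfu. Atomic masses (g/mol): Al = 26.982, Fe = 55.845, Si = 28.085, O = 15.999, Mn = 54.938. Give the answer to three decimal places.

MnO (M=70.937): mol = 0.49748; Mn = 0.49748, O = 0.49748.
FeO (M=71.844): mol = 0.11024; Fe = 0.11024, O = 0.11024.
Al2O3 (M=101.961): mol = 0.19968; Al = 0.39936, O = 0.59904.
SiO2 (M=60.083): mol = 0.60433; Si = 0.60433, O = 1.20866.
ΣO = 2.41542; factor = 12/ΣO = 4.96808.
Fe apfu = 0.11024 × 4.96808 = 0.548.

0.548 Fe apfu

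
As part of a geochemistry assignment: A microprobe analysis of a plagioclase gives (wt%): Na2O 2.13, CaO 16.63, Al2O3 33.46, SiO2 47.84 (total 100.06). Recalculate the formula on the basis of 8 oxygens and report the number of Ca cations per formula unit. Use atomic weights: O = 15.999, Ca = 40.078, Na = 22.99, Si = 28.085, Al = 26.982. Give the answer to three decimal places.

Na2O: 2.13/61.979 = 0.03437 mol → 0.06874 mol Na, 0.03437 mol O.
CaO: 16.63/56.077 = 0.29656 mol → 0.29656 mol Ca, 0.29656 mol O.
Al2O3: 33.46/101.961 = 0.32816 mol → 0.65632 mol Al, 0.98448 mol O.
SiO2: 47.84/60.083 = 0.79623 mol → 0.79623 mol Si, 1.59246 mol O.
Total oxygen = 2.90787 mol. Normalization factor = 8/2.90787 = 2.75115.
Ca per 8 O = 0.29656 × 2.75115 = 0.816.

0.816 Ca apfu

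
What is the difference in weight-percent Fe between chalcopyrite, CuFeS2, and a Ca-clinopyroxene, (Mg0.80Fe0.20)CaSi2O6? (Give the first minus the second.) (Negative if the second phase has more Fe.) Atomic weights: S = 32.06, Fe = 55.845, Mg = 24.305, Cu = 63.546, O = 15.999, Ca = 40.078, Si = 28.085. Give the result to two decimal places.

25.42 percentage points

First mineral: 55.845 g Fe in 183.511 g formula = 30.43 wt% Fe.
Second mineral: 11.169 g Fe in 222.855 g formula = 5.01 wt% Fe.
30.43% − 5.01% gives a difference of 25.42 percentage points.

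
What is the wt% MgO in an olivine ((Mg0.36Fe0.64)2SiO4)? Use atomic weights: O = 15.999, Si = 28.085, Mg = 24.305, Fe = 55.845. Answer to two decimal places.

M((Mg0.36Fe0.64)2SiO4) = 181.062 g/mol; M(MgO) = 40.304 g/mol.
Moles MgO per formula unit = 0.72 Mg ÷ 1 = 0.7200.
MgO fraction = (0.7200 × 40.304) / 181.062 = 29.019/181.062 = 0.1603.

16.03 wt%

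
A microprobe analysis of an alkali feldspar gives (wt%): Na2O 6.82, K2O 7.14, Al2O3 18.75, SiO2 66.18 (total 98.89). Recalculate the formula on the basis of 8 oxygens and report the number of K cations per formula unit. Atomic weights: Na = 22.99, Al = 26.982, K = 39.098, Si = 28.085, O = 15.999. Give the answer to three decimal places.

0.412 K apfu

6.82 wt% Na2O ÷ 61.979 g/mol = 0.11004 mol, giving 0.22008 Na and 0.11004 O.
7.14 wt% K2O ÷ 94.195 g/mol = 0.07580 mol, giving 0.15160 K and 0.07580 O.
18.75 wt% Al2O3 ÷ 101.961 g/mol = 0.18389 mol, giving 0.36778 Al and 0.55167 O.
66.18 wt% SiO2 ÷ 60.083 g/mol = 1.10148 mol, giving 1.10148 Si and 2.20296 O.
Oxygen sums to 2.94047; scaling by 8/2.94047 = 2.72065 puts the formula on 8 O.
K: 0.15160 × 2.72065 = 0.412 atoms per formula unit.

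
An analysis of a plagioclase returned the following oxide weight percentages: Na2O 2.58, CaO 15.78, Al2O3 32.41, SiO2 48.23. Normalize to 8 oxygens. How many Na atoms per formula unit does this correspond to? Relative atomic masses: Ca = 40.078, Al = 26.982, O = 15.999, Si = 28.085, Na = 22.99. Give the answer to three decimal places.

0.231 Na apfu

2.58 wt% Na2O ÷ 61.979 g/mol = 0.04163 mol, giving 0.08326 Na and 0.04163 O.
15.78 wt% CaO ÷ 56.077 g/mol = 0.28140 mol, giving 0.28140 Ca and 0.28140 O.
32.41 wt% Al2O3 ÷ 101.961 g/mol = 0.31787 mol, giving 0.63574 Al and 0.95361 O.
48.23 wt% SiO2 ÷ 60.083 g/mol = 0.80272 mol, giving 0.80272 Si and 1.60544 O.
Oxygen sums to 2.88208; scaling by 8/2.88208 = 2.77577 puts the formula on 8 O.
Na: 0.08326 × 2.77577 = 0.231 atoms per formula unit.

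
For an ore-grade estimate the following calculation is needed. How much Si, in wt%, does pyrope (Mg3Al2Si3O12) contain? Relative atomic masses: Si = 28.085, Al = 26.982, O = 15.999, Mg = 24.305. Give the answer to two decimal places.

20.90 wt%

Molar mass of Mg3Al2Si3O12: 3·24.305 + 2·26.982 + 3·28.085 + 12·15.999 = 403.122 g/mol.
Mass of Si per formula unit: 3 × 28.085 = 84.255 g.
Weight fraction Si = 84.255 / 403.122 = 0.2090.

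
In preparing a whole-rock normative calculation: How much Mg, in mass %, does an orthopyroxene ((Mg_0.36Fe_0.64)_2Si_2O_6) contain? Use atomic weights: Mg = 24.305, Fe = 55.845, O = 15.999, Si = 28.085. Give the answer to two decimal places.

7.26 mass %

M((Mg_0.36Fe_0.64)_2Si_2O_6) = 241.145 g/mol.
Mg contributes 0.72 × 24.305 = 17.500 g per mole.
17.500/241.145 = 0.0726 → 7.26%.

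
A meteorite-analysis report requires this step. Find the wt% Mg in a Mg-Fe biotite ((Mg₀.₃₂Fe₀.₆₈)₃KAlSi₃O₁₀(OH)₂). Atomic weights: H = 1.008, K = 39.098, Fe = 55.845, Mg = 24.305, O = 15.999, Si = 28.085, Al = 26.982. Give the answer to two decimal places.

4.84 weight percent

Molar mass of (Mg₀.₃₂Fe₀.₆₈)₃KAlSi₃O₁₀(OH)₂: 0.96·24.305 + 2.04·55.845 + 1·39.098 + 1·26.982 + 3·28.085 + 12·15.999 + 2·1.008 = 481.596 g/mol.
Mass of Mg per formula unit: 0.96 × 24.305 = 23.333 g.
Weight fraction Mg = 23.333 / 481.596 = 0.0484.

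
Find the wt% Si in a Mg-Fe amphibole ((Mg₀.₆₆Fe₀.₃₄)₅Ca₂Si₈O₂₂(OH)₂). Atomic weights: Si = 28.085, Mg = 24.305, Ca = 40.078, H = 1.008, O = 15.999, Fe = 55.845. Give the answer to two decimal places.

Formula mass = 3.30×24.305 + 1.70×55.845 + 2×40.078 + 8×28.085 + 24×15.999 + 2×1.008 = 865.971 g/mol, of which 224.680 g is Si.
So Si makes up 224.680/865.971 = 0.2595 of the mass, i.e. 25.95%.

25.95 wt%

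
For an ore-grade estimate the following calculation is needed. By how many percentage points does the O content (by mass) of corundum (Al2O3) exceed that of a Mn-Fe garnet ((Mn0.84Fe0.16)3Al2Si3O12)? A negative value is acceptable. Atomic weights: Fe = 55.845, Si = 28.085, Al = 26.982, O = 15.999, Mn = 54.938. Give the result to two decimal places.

8.32 percentage points

M(Al2O3) = 101.961 g/mol, so wt% O = 47.997/101.961 × 100 = 47.07%.
M((Mn0.84Fe0.16)3Al2Si3O12) = 495.456 g/mol, so wt% O = 191.988/495.456 × 100 = 38.75%.
47.07 − 38.75 = 8.32 pp.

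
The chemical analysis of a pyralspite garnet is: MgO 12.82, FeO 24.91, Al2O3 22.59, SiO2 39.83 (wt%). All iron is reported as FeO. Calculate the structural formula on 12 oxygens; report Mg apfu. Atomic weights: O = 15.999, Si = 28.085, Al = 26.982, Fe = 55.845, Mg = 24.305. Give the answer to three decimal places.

MgO (M=40.304): mol = 0.31808; Mg = 0.31808, O = 0.31808.
FeO (M=71.844): mol = 0.34672; Fe = 0.34672, O = 0.34672.
Al2O3 (M=101.961): mol = 0.22156; Al = 0.44312, O = 0.66468.
SiO2 (M=60.083): mol = 0.66292; Si = 0.66292, O = 1.32584.
ΣO = 2.65532; factor = 12/ΣO = 4.51923.
Mg apfu = 0.31808 × 4.51923 = 1.437.

1.437 Mg apfu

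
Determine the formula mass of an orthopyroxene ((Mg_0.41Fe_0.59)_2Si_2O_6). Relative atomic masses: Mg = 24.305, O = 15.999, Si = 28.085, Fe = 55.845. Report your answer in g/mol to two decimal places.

Mg: 0.82 × 24.305 = 19.9301
Fe: 1.18 × 55.845 = 65.8971
Si: 2 × 28.085 = 56.1700
O: 6 × 15.999 = 95.9940
Summing the contributions gives the formula mass.

237.99 g/mol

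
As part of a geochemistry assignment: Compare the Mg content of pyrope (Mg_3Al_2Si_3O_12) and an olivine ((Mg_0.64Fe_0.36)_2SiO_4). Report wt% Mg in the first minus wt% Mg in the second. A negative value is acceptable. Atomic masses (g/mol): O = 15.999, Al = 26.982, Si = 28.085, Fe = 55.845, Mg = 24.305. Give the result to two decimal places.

-0.95 percentage points

First mineral: 72.915 g Mg in 403.122 g formula = 18.09 wt% Mg.
Second mineral: 31.110 g Mg in 163.400 g formula = 19.04 wt% Mg.
18.09% − 19.04% gives a difference of -0.95 percentage points.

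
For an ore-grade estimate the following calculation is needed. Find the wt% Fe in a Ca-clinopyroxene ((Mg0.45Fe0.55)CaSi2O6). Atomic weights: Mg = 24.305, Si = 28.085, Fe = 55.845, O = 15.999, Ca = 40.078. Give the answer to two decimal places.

13.13 mass %

M((Mg0.45Fe0.55)CaSi2O6) = 233.894 g/mol.
Fe contributes 0.55 × 55.845 = 30.715 g per mole.
30.715/233.894 = 0.1313 → 13.13%.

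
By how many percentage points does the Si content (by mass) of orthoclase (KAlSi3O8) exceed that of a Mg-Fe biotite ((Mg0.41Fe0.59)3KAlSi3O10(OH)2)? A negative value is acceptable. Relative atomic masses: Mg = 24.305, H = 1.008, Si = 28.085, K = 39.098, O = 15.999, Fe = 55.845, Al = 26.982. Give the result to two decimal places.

Si in KAlSi3O8: molar mass 278.327 g/mol; 3×28.085 = 84.255 g → 30.27 wt%.
Si in (Mg0.41Fe0.59)3KAlSi3O10(OH)2: molar mass 473.080 g/mol; 3×28.085 = 84.255 g → 17.81 wt%.
Difference = 30.27 − 17.81 = 12.46 percentage points.

12.46 percentage points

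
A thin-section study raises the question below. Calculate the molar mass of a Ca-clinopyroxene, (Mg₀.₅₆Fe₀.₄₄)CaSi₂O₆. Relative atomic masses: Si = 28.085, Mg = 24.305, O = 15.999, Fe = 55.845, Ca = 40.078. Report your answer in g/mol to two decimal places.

Mg: 0.56 × 24.305 = 13.6108
Fe: 0.44 × 55.845 = 24.5718
Ca: 1 × 40.078 = 40.0780
Si: 2 × 28.085 = 56.1700
O: 6 × 15.999 = 95.9940
Summing the contributions gives the formula mass.

230.42 g/mol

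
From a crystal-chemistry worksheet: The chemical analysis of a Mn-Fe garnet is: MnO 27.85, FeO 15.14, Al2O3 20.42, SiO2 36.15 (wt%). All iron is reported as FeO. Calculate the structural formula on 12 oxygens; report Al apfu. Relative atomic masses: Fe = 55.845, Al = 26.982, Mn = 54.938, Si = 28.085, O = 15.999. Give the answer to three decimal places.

1.996 Al apfu

MnO: 27.85/70.937 = 0.39260 mol → 0.39260 mol Mn, 0.39260 mol O.
FeO: 15.14/71.844 = 0.21073 mol → 0.21073 mol Fe, 0.21073 mol O.
Al2O3: 20.42/101.961 = 0.20027 mol → 0.40054 mol Al, 0.60081 mol O.
SiO2: 36.15/60.083 = 0.60167 mol → 0.60167 mol Si, 1.20334 mol O.
Total oxygen = 2.40748 mol. Normalization factor = 12/2.40748 = 4.98447.
Al per 12 O = 0.40054 × 4.98447 = 1.996.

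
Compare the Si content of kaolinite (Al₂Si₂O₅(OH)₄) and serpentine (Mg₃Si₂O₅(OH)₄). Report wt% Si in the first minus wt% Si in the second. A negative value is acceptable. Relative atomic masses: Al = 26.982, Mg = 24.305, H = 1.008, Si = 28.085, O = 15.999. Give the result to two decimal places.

1.49 percentage points

Si in Al₂Si₂O₅(OH)₄: molar mass 258.157 g/mol; 2×28.085 = 56.170 g → 21.76 wt%.
Si in Mg₃Si₂O₅(OH)₄: molar mass 277.108 g/mol; 2×28.085 = 56.170 g → 20.27 wt%.
Difference = 21.76 − 20.27 = 1.49 percentage points.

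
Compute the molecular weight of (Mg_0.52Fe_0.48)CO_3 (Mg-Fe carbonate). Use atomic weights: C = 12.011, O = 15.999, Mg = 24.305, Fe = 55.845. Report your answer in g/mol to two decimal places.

M = 0.52×24.305 + 0.48×55.845 + 1×12.011 + 3×15.999

99.45 g/mol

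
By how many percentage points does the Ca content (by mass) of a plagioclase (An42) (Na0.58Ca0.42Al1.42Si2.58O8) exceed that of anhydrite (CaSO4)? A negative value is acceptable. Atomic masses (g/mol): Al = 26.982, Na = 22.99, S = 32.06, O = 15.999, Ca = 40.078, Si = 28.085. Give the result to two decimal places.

First mineral: 16.833 g Ca in 268.933 g formula = 6.26 wt% Ca.
Second mineral: 40.078 g Ca in 136.134 g formula = 29.44 wt% Ca.
6.26% − 29.44% gives a difference of -23.18 percentage points.

-23.18 percentage points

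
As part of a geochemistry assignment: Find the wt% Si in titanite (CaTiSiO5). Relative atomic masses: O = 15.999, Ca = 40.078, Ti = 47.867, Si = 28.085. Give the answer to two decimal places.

14.33 mass %

M(CaTiSiO5) = 196.025 g/mol.
Si contributes 1 × 28.085 = 28.085 g per mole.
28.085/196.025 = 0.1433 → 14.33%.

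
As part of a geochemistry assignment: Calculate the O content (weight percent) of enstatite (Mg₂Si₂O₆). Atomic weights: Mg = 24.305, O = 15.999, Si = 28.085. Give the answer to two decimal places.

47.81 weight percent

Formula mass = 2*24.305 + 2*28.085 + 6*15.999 = 200.774 g/mol, of which 95.994 g is O.
So O makes up 95.994/200.774 = 0.4781 of the mass, i.e. 47.81%.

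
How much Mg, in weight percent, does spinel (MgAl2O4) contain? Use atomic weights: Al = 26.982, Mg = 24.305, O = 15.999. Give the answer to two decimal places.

Molar mass of MgAl2O4: 1·24.305 + 2·26.982 + 4·15.999 = 142.265 g/mol.
Mass of Mg per formula unit: 1 × 24.305 = 24.305 g.
Weight fraction Mg = 24.305 / 142.265 = 0.1708.

17.08 weight percent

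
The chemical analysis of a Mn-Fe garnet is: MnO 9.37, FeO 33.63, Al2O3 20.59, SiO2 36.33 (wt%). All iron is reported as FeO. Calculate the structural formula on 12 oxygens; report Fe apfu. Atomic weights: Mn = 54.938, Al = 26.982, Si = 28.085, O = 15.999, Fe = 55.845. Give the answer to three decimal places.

9.37 wt% MnO ÷ 70.937 g/mol = 0.13209 mol, giving 0.13209 Mn and 0.13209 O.
33.63 wt% FeO ÷ 71.844 g/mol = 0.46810 mol, giving 0.46810 Fe and 0.46810 O.
20.59 wt% Al2O3 ÷ 101.961 g/mol = 0.20194 mol, giving 0.40388 Al and 0.60582 O.
36.33 wt% SiO2 ÷ 60.083 g/mol = 0.60466 mol, giving 0.60466 Si and 1.20932 O.
Oxygen sums to 2.41533; scaling by 12/2.41533 = 4.96827 puts the formula on 12 O.
Fe: 0.46810 × 4.96827 = 2.326 atoms per formula unit.

2.326 Fe apfu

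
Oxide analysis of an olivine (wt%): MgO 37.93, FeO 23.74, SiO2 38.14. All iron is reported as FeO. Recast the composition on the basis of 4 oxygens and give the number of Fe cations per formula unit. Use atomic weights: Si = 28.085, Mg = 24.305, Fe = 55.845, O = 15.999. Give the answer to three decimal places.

0.520 Fe apfu

37.93 wt% MgO ÷ 40.304 g/mol = 0.94110 mol, giving 0.94110 Mg and 0.94110 O.
23.74 wt% FeO ÷ 71.844 g/mol = 0.33044 mol, giving 0.33044 Fe and 0.33044 O.
38.14 wt% SiO2 ÷ 60.083 g/mol = 0.63479 mol, giving 0.63479 Si and 1.26958 O.
Oxygen sums to 2.54112; scaling by 4/2.54112 = 1.57411 puts the formula on 4 O.
Fe: 0.33044 × 1.57411 = 0.520 atoms per formula unit.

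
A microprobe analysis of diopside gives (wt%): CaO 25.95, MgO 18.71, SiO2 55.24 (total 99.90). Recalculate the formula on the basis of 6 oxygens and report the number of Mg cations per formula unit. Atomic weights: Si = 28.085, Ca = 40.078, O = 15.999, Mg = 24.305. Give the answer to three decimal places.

1.007 Mg apfu

CaO (M=56.077): mol = 0.46276; Ca = 0.46276, O = 0.46276.
MgO (M=40.304): mol = 0.46422; Mg = 0.46422, O = 0.46422.
SiO2 (M=60.083): mol = 0.91939; Si = 0.91939, O = 1.83878.
ΣO = 2.76576; factor = 6/ΣO = 2.16939.
Mg apfu = 0.46422 × 2.16939 = 1.007.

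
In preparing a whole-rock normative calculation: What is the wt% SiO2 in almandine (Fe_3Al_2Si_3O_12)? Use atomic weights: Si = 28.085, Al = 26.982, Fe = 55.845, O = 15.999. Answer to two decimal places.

36.21 wt%

M(Fe_3Al_2Si_3O_12) = 497.742 g/mol; M(SiO2) = 60.083 g/mol.
Moles SiO2 per formula unit = 3 Si ÷ 1 = 3.0000.
SiO2 fraction = (3.0000 × 60.083) / 497.742 = 180.249/497.742 = 0.3621.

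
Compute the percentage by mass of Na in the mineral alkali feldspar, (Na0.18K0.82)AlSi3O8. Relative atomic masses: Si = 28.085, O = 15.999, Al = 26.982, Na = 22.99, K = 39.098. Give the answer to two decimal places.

1.50 weight percent

Molar mass of (Na0.18K0.82)AlSi3O8: 0.18×22.99 + 0.82×39.098 + 1×26.982 + 3×28.085 + 8×15.999 = 275.428 g/mol.
Mass of Na per formula unit: 0.18 × 22.99 = 4.138 g.
Weight fraction Na = 4.138 / 275.428 = 0.0150.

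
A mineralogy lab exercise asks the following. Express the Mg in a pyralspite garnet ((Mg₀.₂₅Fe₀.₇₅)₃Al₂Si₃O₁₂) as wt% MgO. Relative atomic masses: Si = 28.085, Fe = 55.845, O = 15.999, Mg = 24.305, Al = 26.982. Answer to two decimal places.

6.38 wt%

Formula mass = 474.087 g/mol.
0.75 Mg → 0.7500 mol MgO per formula unit; M(MgO) = 40.304, so MgO mass = 30.228 g.
30.228/474.087 × 100 = 6.38 wt%.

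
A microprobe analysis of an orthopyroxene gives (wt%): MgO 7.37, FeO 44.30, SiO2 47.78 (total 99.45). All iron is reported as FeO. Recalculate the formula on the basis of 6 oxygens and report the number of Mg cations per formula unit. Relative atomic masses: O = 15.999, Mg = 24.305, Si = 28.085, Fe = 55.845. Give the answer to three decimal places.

MgO: 7.37/40.304 = 0.18286 mol → 0.18286 mol Mg, 0.18286 mol O.
FeO: 44.30/71.844 = 0.61661 mol → 0.61661 mol Fe, 0.61661 mol O.
SiO2: 47.78/60.083 = 0.79523 mol → 0.79523 mol Si, 1.59046 mol O.
Total oxygen = 2.38993 mol. Normalization factor = 6/2.38993 = 2.51053.
Mg per 6 O = 0.18286 × 2.51053 = 0.459.

0.459 Mg apfu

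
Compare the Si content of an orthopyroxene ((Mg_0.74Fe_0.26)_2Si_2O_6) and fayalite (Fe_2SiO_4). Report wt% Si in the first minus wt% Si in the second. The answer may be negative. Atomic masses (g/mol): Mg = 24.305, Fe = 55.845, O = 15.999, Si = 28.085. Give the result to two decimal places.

First mineral: 56.170 g Si in 217.175 g formula = 25.86 wt% Si.
Second mineral: 28.085 g Si in 203.771 g formula = 13.78 wt% Si.
25.86% − 13.78% gives a difference of 12.08 percentage points.

12.08 percentage points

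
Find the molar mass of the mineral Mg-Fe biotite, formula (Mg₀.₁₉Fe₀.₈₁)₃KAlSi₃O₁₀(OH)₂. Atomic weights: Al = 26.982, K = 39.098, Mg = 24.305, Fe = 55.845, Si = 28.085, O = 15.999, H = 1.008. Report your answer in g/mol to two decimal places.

The formula mass is the sum 0.57*24.305 + 2.43*55.845 + 1*39.098 + 1*26.982 + 3*28.085 + 12*15.999 + 2*1.008.

493.90 g/mol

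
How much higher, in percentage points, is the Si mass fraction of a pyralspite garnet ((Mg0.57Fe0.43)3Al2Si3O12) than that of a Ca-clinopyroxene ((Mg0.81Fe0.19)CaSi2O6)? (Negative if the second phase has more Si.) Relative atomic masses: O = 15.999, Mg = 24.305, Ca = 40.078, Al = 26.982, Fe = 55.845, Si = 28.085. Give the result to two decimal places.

-6.26 percentage points

M((Mg0.57Fe0.43)3Al2Si3O12) = 443.809 g/mol, so wt% Si = 84.255/443.809 × 100 = 18.98%.
M((Mg0.81Fe0.19)CaSi2O6) = 222.540 g/mol, so wt% Si = 56.170/222.540 × 100 = 25.24%.
18.98 − 25.24 = -6.26 pp.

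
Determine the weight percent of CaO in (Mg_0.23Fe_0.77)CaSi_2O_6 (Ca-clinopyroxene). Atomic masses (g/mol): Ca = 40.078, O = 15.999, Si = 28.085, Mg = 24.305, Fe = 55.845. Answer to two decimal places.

23.28 wt%

Formula mass = 240.833 g/mol.
1 Ca → 1.0000 mol CaO per formula unit; M(CaO) = 56.077, so CaO mass = 56.077 g.
56.077/240.833 × 100 = 23.28 wt%.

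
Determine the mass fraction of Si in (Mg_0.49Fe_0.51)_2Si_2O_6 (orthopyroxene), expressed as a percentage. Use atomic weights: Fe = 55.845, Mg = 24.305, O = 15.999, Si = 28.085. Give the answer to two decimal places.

24.11 weight percent

Formula mass = 0.98·24.305 + 1.02·55.845 + 2·28.085 + 6·15.999 = 232.945 g/mol, of which 56.170 g is Si.
So Si makes up 56.170/232.945 = 0.2411 of the mass, i.e. 24.11%.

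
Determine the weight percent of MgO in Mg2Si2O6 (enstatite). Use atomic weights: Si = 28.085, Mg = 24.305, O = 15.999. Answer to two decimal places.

Formula mass = 200.774 g/mol.
2 Mg → 2.0000 mol MgO per formula unit; M(MgO) = 40.304, so MgO mass = 80.608 g.
80.608/200.774 × 100 = 40.15 wt%.

40.15 wt%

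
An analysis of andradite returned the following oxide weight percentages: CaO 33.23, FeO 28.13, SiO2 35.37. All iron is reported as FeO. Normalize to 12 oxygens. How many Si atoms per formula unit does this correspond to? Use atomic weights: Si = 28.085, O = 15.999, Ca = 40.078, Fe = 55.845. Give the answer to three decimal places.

3.268 Si apfu

CaO: 33.23/56.077 = 0.59258 mol → 0.59258 mol Ca, 0.59258 mol O.
FeO: 28.13/71.844 = 0.39154 mol → 0.39154 mol Fe, 0.39154 mol O.
SiO2: 35.37/60.083 = 0.58869 mol → 0.58869 mol Si, 1.17738 mol O.
Total oxygen = 2.16150 mol. Normalization factor = 12/2.16150 = 5.55170.
Si per 12 O = 0.58869 × 5.55170 = 3.268.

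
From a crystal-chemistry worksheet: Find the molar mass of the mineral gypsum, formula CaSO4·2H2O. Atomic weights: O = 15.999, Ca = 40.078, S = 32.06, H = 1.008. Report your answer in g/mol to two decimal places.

172.16 g/mol

M = 1×40.078 + 1×32.06 + 6×15.999 + 4×1.008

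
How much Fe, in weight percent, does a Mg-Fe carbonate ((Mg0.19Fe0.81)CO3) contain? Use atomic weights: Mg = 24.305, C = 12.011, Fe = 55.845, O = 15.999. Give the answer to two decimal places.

41.17 weight percent

Molar mass of (Mg0.19Fe0.81)CO3: 0.19*24.305 + 0.81*55.845 + 1*12.011 + 3*15.999 = 109.860 g/mol.
Mass of Fe per formula unit: 0.81 × 55.845 = 45.234 g.
Weight fraction Fe = 45.234 / 109.860 = 0.4117.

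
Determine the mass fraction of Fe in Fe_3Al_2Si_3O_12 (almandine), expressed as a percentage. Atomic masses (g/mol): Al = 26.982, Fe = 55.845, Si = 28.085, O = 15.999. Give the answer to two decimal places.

Molar mass of Fe_3Al_2Si_3O_12: 3·55.845 + 2·26.982 + 3·28.085 + 12·15.999 = 497.742 g/mol.
Mass of Fe per formula unit: 3 × 55.845 = 167.535 g.
Weight fraction Fe = 167.535 / 497.742 = 0.3366.

33.66 mass %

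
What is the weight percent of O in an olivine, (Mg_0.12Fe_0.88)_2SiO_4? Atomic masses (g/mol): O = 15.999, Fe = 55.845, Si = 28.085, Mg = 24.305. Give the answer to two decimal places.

Formula mass = 0.24·24.305 + 1.76·55.845 + 1·28.085 + 4·15.999 = 196.201 g/mol, of which 63.996 g is O.
So O makes up 63.996/196.201 = 0.3262 of the mass, i.e. 32.62%.

32.62 wt%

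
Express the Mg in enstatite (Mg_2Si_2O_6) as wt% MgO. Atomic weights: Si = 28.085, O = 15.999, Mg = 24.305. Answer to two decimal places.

M(Mg_2Si_2O_6) = 200.774 g/mol; M(MgO) = 40.304 g/mol.
Moles MgO per formula unit = 2 Mg ÷ 1 = 2.0000.
MgO fraction = (2.0000 × 40.304) / 200.774 = 80.608/200.774 = 0.4015.

40.15 wt%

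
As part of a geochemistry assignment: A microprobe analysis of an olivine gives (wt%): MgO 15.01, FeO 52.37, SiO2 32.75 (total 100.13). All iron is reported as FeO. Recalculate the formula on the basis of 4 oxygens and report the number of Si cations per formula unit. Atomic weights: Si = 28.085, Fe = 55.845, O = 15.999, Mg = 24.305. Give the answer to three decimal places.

MgO (M=40.304): mol = 0.37242; Mg = 0.37242, O = 0.37242.
FeO (M=71.844): mol = 0.72894; Fe = 0.72894, O = 0.72894.
SiO2 (M=60.083): mol = 0.54508; Si = 0.54508, O = 1.09016.
ΣO = 2.19152; factor = 4/ΣO = 1.82522.
Si apfu = 0.54508 × 1.82522 = 0.995.

0.995 Si apfu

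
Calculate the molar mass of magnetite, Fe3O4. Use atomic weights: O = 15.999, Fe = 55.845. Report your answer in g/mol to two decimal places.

231.53 g/mol

Fe: 3 × 55.845 = 167.5350
O: 4 × 15.999 = 63.9960
Summing the contributions gives the formula mass.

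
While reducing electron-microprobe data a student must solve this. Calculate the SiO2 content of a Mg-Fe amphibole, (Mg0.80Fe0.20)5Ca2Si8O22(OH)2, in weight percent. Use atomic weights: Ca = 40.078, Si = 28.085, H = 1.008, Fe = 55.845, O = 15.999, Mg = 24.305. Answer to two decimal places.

M((Mg0.80Fe0.20)5Ca2Si8O22(OH)2) = 843.893 g/mol; M(SiO2) = 60.083 g/mol.
Moles SiO2 per formula unit = 8 Si ÷ 1 = 8.0000.
SiO2 fraction = (8.0000 × 60.083) / 843.893 = 480.664/843.893 = 0.5696.

56.96 wt%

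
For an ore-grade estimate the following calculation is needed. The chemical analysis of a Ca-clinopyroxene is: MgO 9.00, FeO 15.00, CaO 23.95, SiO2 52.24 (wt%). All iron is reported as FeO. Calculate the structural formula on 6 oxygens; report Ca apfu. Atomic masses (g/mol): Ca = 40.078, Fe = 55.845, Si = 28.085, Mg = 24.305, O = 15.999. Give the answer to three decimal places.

0.986 Ca apfu

MgO: 9.00/40.304 = 0.22330 mol → 0.22330 mol Mg, 0.22330 mol O.
FeO: 15.00/71.844 = 0.20879 mol → 0.20879 mol Fe, 0.20879 mol O.
CaO: 23.95/56.077 = 0.42709 mol → 0.42709 mol Ca, 0.42709 mol O.
SiO2: 52.24/60.083 = 0.86946 mol → 0.86946 mol Si, 1.73892 mol O.
Total oxygen = 2.59810 mol. Normalization factor = 6/2.59810 = 2.30938.
Ca per 6 O = 0.42709 × 2.30938 = 0.986.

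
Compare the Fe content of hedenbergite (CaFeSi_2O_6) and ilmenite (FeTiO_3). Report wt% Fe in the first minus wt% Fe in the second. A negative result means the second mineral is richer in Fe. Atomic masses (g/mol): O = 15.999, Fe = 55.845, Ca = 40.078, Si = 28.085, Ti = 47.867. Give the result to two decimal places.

Fe in CaFeSi_2O_6: molar mass 248.087 g/mol; 1×55.845 = 55.845 g → 22.51 wt%.
Fe in FeTiO_3: molar mass 151.709 g/mol; 1×55.845 = 55.845 g → 36.81 wt%.
Difference = 22.51 − 36.81 = -14.30 percentage points.

-14.30 percentage points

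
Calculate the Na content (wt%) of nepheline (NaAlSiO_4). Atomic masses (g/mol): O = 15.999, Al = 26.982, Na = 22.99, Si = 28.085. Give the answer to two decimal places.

16.18 wt%

M(NaAlSiO_4) = 142.053 g/mol.
Na contributes 1 × 22.99 = 22.990 g per mole.
22.990/142.053 = 0.1618 → 16.18%.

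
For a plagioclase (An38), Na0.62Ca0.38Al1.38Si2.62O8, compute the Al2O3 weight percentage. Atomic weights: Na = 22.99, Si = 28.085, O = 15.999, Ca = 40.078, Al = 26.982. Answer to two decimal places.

26.22 wt%

Formula mass = 268.293 g/mol.
1.38 Al → 0.6900 mol Al2O3 per formula unit; M(Al2O3) = 101.961, so Al2O3 mass = 70.353 g.
70.353/268.293 × 100 = 26.22 wt%.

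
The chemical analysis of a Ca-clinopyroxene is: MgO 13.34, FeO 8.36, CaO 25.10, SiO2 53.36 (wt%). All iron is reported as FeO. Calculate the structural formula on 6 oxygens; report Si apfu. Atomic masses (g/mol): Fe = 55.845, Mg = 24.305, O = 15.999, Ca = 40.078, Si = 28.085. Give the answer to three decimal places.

1.995 Si apfu

MgO (M=40.304): mol = 0.33098; Mg = 0.33098, O = 0.33098.
FeO (M=71.844): mol = 0.11636; Fe = 0.11636, O = 0.11636.
CaO (M=56.077): mol = 0.44760; Ca = 0.44760, O = 0.44760.
SiO2 (M=60.083): mol = 0.88810; Si = 0.88810, O = 1.77620.
ΣO = 2.67114; factor = 6/ΣO = 2.24623.
Si apfu = 0.88810 × 2.24623 = 1.995.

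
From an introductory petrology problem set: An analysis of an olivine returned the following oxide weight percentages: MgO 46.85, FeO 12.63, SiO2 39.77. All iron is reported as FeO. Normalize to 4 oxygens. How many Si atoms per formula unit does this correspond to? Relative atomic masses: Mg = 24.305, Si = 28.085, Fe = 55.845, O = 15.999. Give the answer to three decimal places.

0.995 Si apfu

MgO (M=40.304): mol = 1.16242; Mg = 1.16242, O = 1.16242.
FeO (M=71.844): mol = 0.17580; Fe = 0.17580, O = 0.17580.
SiO2 (M=60.083): mol = 0.66192; Si = 0.66192, O = 1.32384.
ΣO = 2.66206; factor = 4/ΣO = 1.50260.
Si apfu = 0.66192 × 1.50260 = 0.995.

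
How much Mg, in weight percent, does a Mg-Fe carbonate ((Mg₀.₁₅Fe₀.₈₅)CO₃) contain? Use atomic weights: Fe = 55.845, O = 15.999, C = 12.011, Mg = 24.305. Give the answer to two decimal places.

M((Mg₀.₁₅Fe₀.₈₅)CO₃) = 111.122 g/mol.
Mg contributes 0.15 × 24.305 = 3.646 g per mole.
3.646/111.122 = 0.0328 → 3.28%.

3.28 weight percent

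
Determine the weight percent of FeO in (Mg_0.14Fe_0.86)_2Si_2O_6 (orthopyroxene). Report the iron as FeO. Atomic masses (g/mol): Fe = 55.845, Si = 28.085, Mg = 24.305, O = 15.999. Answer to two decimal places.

Formula mass = 255.023 g/mol.
1.72 Fe → 1.7200 mol FeO per formula unit; M(FeO) = 71.844, so FeO mass = 123.572 g.
123.572/255.023 × 100 = 48.46 wt%.

48.46 wt%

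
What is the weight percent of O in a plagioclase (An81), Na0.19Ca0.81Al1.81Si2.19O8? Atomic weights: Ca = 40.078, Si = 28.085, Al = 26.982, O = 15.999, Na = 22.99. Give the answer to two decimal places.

Formula mass = 0.19·22.99 + 0.81·40.078 + 1.81·26.982 + 2.19·28.085 + 8·15.999 = 275.167 g/mol, of which 127.992 g is O.
So O makes up 127.992/275.167 = 0.4651 of the mass, i.e. 46.51%.

46.51 wt%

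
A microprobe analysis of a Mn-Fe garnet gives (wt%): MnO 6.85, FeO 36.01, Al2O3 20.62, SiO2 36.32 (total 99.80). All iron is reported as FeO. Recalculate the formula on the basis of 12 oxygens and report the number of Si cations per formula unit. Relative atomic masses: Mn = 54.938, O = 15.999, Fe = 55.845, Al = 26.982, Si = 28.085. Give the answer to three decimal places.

3.006 Si apfu

MnO (M=70.937): mol = 0.09656; Mn = 0.09656, O = 0.09656.
FeO (M=71.844): mol = 0.50122; Fe = 0.50122, O = 0.50122.
Al2O3 (M=101.961): mol = 0.20223; Al = 0.40446, O = 0.60669.
SiO2 (M=60.083): mol = 0.60450; Si = 0.60450, O = 1.20900.
ΣO = 2.41347; factor = 12/ΣO = 4.97209.
Si apfu = 0.60450 × 4.97209 = 3.006.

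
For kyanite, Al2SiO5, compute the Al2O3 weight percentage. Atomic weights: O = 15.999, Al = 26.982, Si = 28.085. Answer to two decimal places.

Formula mass = 162.044 g/mol.
2 Al → 1.0000 mol Al2O3 per formula unit; M(Al2O3) = 101.961, so Al2O3 mass = 101.961 g.
101.961/162.044 × 100 = 62.92 wt%.

62.92 wt%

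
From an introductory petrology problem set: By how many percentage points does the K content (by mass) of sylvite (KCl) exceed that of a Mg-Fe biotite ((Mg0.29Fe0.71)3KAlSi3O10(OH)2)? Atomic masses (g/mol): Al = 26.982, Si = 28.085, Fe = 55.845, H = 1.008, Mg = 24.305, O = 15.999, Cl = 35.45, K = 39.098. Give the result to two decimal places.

M(KCl) = 74.548 g/mol, so wt% K = 39.098/74.548 × 100 = 52.45%.
M((Mg0.29Fe0.71)3KAlSi3O10(OH)2) = 484.434 g/mol, so wt% K = 39.098/484.434 × 100 = 8.07%.
52.45 − 8.07 = 44.38 pp.

44.38 percentage points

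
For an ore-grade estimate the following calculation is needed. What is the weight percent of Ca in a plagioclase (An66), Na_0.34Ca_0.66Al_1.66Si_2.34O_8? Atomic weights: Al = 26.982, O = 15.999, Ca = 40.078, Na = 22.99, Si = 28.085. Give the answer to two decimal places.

9.70 weight percent

M(Na_0.34Ca_0.66Al_1.66Si_2.34O_8) = 272.769 g/mol.
Ca contributes 0.66 × 40.078 = 26.451 g per mole.
26.451/272.769 = 0.0970 → 9.70%.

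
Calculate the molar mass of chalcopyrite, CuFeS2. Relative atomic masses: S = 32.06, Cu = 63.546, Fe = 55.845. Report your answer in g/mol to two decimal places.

Cu: 1 × 63.546 = 63.5460
Fe: 1 × 55.845 = 55.8450
S: 2 × 32.06 = 64.1200
Summing the contributions gives the formula mass.

183.51 g/mol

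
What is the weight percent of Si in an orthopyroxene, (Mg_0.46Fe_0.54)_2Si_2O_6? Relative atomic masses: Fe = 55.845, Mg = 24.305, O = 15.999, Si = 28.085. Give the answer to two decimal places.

M((Mg_0.46Fe_0.54)_2Si_2O_6) = 234.837 g/mol.
Si contributes 2 × 28.085 = 56.170 g per mole.
56.170/234.837 = 0.2392 → 23.92%.

23.92 wt%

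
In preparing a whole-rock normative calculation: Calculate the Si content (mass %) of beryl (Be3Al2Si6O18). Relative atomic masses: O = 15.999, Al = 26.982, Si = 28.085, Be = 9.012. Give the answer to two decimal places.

Molar mass of Be3Al2Si6O18: 3·9.012 + 2·26.982 + 6·28.085 + 18·15.999 = 537.492 g/mol.
Mass of Si per formula unit: 6 × 28.085 = 168.510 g.
Weight fraction Si = 168.510 / 537.492 = 0.3135.

31.35 mass %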